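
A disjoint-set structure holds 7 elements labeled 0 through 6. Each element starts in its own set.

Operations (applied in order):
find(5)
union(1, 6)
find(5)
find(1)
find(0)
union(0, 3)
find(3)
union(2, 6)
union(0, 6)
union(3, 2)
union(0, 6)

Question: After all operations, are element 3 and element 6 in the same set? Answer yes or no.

Step 1: find(5) -> no change; set of 5 is {5}
Step 2: union(1, 6) -> merged; set of 1 now {1, 6}
Step 3: find(5) -> no change; set of 5 is {5}
Step 4: find(1) -> no change; set of 1 is {1, 6}
Step 5: find(0) -> no change; set of 0 is {0}
Step 6: union(0, 3) -> merged; set of 0 now {0, 3}
Step 7: find(3) -> no change; set of 3 is {0, 3}
Step 8: union(2, 6) -> merged; set of 2 now {1, 2, 6}
Step 9: union(0, 6) -> merged; set of 0 now {0, 1, 2, 3, 6}
Step 10: union(3, 2) -> already same set; set of 3 now {0, 1, 2, 3, 6}
Step 11: union(0, 6) -> already same set; set of 0 now {0, 1, 2, 3, 6}
Set of 3: {0, 1, 2, 3, 6}; 6 is a member.

Answer: yes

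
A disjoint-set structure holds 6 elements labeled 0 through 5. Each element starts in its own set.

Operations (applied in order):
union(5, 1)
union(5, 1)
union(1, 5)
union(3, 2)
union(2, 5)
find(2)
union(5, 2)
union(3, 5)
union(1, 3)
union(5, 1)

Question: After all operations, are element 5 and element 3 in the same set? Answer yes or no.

Step 1: union(5, 1) -> merged; set of 5 now {1, 5}
Step 2: union(5, 1) -> already same set; set of 5 now {1, 5}
Step 3: union(1, 5) -> already same set; set of 1 now {1, 5}
Step 4: union(3, 2) -> merged; set of 3 now {2, 3}
Step 5: union(2, 5) -> merged; set of 2 now {1, 2, 3, 5}
Step 6: find(2) -> no change; set of 2 is {1, 2, 3, 5}
Step 7: union(5, 2) -> already same set; set of 5 now {1, 2, 3, 5}
Step 8: union(3, 5) -> already same set; set of 3 now {1, 2, 3, 5}
Step 9: union(1, 3) -> already same set; set of 1 now {1, 2, 3, 5}
Step 10: union(5, 1) -> already same set; set of 5 now {1, 2, 3, 5}
Set of 5: {1, 2, 3, 5}; 3 is a member.

Answer: yes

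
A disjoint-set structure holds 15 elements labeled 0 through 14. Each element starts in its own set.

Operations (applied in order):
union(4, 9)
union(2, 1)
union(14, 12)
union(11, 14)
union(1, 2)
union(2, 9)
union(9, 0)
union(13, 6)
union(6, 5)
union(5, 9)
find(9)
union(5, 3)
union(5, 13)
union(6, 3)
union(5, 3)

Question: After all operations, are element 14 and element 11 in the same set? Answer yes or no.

Step 1: union(4, 9) -> merged; set of 4 now {4, 9}
Step 2: union(2, 1) -> merged; set of 2 now {1, 2}
Step 3: union(14, 12) -> merged; set of 14 now {12, 14}
Step 4: union(11, 14) -> merged; set of 11 now {11, 12, 14}
Step 5: union(1, 2) -> already same set; set of 1 now {1, 2}
Step 6: union(2, 9) -> merged; set of 2 now {1, 2, 4, 9}
Step 7: union(9, 0) -> merged; set of 9 now {0, 1, 2, 4, 9}
Step 8: union(13, 6) -> merged; set of 13 now {6, 13}
Step 9: union(6, 5) -> merged; set of 6 now {5, 6, 13}
Step 10: union(5, 9) -> merged; set of 5 now {0, 1, 2, 4, 5, 6, 9, 13}
Step 11: find(9) -> no change; set of 9 is {0, 1, 2, 4, 5, 6, 9, 13}
Step 12: union(5, 3) -> merged; set of 5 now {0, 1, 2, 3, 4, 5, 6, 9, 13}
Step 13: union(5, 13) -> already same set; set of 5 now {0, 1, 2, 3, 4, 5, 6, 9, 13}
Step 14: union(6, 3) -> already same set; set of 6 now {0, 1, 2, 3, 4, 5, 6, 9, 13}
Step 15: union(5, 3) -> already same set; set of 5 now {0, 1, 2, 3, 4, 5, 6, 9, 13}
Set of 14: {11, 12, 14}; 11 is a member.

Answer: yes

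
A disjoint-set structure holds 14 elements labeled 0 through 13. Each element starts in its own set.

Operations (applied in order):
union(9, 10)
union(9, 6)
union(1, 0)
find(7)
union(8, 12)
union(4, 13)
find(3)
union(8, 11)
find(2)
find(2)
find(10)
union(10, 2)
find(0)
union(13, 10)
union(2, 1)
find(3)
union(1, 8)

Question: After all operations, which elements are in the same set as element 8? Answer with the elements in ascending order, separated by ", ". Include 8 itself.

Answer: 0, 1, 2, 4, 6, 8, 9, 10, 11, 12, 13

Derivation:
Step 1: union(9, 10) -> merged; set of 9 now {9, 10}
Step 2: union(9, 6) -> merged; set of 9 now {6, 9, 10}
Step 3: union(1, 0) -> merged; set of 1 now {0, 1}
Step 4: find(7) -> no change; set of 7 is {7}
Step 5: union(8, 12) -> merged; set of 8 now {8, 12}
Step 6: union(4, 13) -> merged; set of 4 now {4, 13}
Step 7: find(3) -> no change; set of 3 is {3}
Step 8: union(8, 11) -> merged; set of 8 now {8, 11, 12}
Step 9: find(2) -> no change; set of 2 is {2}
Step 10: find(2) -> no change; set of 2 is {2}
Step 11: find(10) -> no change; set of 10 is {6, 9, 10}
Step 12: union(10, 2) -> merged; set of 10 now {2, 6, 9, 10}
Step 13: find(0) -> no change; set of 0 is {0, 1}
Step 14: union(13, 10) -> merged; set of 13 now {2, 4, 6, 9, 10, 13}
Step 15: union(2, 1) -> merged; set of 2 now {0, 1, 2, 4, 6, 9, 10, 13}
Step 16: find(3) -> no change; set of 3 is {3}
Step 17: union(1, 8) -> merged; set of 1 now {0, 1, 2, 4, 6, 8, 9, 10, 11, 12, 13}
Component of 8: {0, 1, 2, 4, 6, 8, 9, 10, 11, 12, 13}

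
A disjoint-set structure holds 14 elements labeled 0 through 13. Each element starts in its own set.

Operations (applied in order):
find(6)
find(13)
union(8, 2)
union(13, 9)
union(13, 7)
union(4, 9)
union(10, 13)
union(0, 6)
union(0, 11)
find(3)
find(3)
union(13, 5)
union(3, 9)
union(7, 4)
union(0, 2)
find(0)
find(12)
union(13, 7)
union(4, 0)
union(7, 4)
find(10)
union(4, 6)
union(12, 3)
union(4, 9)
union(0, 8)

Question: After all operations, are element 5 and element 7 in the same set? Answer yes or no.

Answer: yes

Derivation:
Step 1: find(6) -> no change; set of 6 is {6}
Step 2: find(13) -> no change; set of 13 is {13}
Step 3: union(8, 2) -> merged; set of 8 now {2, 8}
Step 4: union(13, 9) -> merged; set of 13 now {9, 13}
Step 5: union(13, 7) -> merged; set of 13 now {7, 9, 13}
Step 6: union(4, 9) -> merged; set of 4 now {4, 7, 9, 13}
Step 7: union(10, 13) -> merged; set of 10 now {4, 7, 9, 10, 13}
Step 8: union(0, 6) -> merged; set of 0 now {0, 6}
Step 9: union(0, 11) -> merged; set of 0 now {0, 6, 11}
Step 10: find(3) -> no change; set of 3 is {3}
Step 11: find(3) -> no change; set of 3 is {3}
Step 12: union(13, 5) -> merged; set of 13 now {4, 5, 7, 9, 10, 13}
Step 13: union(3, 9) -> merged; set of 3 now {3, 4, 5, 7, 9, 10, 13}
Step 14: union(7, 4) -> already same set; set of 7 now {3, 4, 5, 7, 9, 10, 13}
Step 15: union(0, 2) -> merged; set of 0 now {0, 2, 6, 8, 11}
Step 16: find(0) -> no change; set of 0 is {0, 2, 6, 8, 11}
Step 17: find(12) -> no change; set of 12 is {12}
Step 18: union(13, 7) -> already same set; set of 13 now {3, 4, 5, 7, 9, 10, 13}
Step 19: union(4, 0) -> merged; set of 4 now {0, 2, 3, 4, 5, 6, 7, 8, 9, 10, 11, 13}
Step 20: union(7, 4) -> already same set; set of 7 now {0, 2, 3, 4, 5, 6, 7, 8, 9, 10, 11, 13}
Step 21: find(10) -> no change; set of 10 is {0, 2, 3, 4, 5, 6, 7, 8, 9, 10, 11, 13}
Step 22: union(4, 6) -> already same set; set of 4 now {0, 2, 3, 4, 5, 6, 7, 8, 9, 10, 11, 13}
Step 23: union(12, 3) -> merged; set of 12 now {0, 2, 3, 4, 5, 6, 7, 8, 9, 10, 11, 12, 13}
Step 24: union(4, 9) -> already same set; set of 4 now {0, 2, 3, 4, 5, 6, 7, 8, 9, 10, 11, 12, 13}
Step 25: union(0, 8) -> already same set; set of 0 now {0, 2, 3, 4, 5, 6, 7, 8, 9, 10, 11, 12, 13}
Set of 5: {0, 2, 3, 4, 5, 6, 7, 8, 9, 10, 11, 12, 13}; 7 is a member.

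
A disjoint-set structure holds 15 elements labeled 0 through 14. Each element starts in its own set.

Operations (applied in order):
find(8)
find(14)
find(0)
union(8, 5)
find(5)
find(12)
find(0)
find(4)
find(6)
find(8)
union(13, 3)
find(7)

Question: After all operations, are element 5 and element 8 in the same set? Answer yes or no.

Step 1: find(8) -> no change; set of 8 is {8}
Step 2: find(14) -> no change; set of 14 is {14}
Step 3: find(0) -> no change; set of 0 is {0}
Step 4: union(8, 5) -> merged; set of 8 now {5, 8}
Step 5: find(5) -> no change; set of 5 is {5, 8}
Step 6: find(12) -> no change; set of 12 is {12}
Step 7: find(0) -> no change; set of 0 is {0}
Step 8: find(4) -> no change; set of 4 is {4}
Step 9: find(6) -> no change; set of 6 is {6}
Step 10: find(8) -> no change; set of 8 is {5, 8}
Step 11: union(13, 3) -> merged; set of 13 now {3, 13}
Step 12: find(7) -> no change; set of 7 is {7}
Set of 5: {5, 8}; 8 is a member.

Answer: yes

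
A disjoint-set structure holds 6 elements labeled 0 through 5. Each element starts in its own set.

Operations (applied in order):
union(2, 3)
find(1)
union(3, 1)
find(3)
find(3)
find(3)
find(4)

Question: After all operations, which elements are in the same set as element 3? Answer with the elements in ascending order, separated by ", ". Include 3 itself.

Answer: 1, 2, 3

Derivation:
Step 1: union(2, 3) -> merged; set of 2 now {2, 3}
Step 2: find(1) -> no change; set of 1 is {1}
Step 3: union(3, 1) -> merged; set of 3 now {1, 2, 3}
Step 4: find(3) -> no change; set of 3 is {1, 2, 3}
Step 5: find(3) -> no change; set of 3 is {1, 2, 3}
Step 6: find(3) -> no change; set of 3 is {1, 2, 3}
Step 7: find(4) -> no change; set of 4 is {4}
Component of 3: {1, 2, 3}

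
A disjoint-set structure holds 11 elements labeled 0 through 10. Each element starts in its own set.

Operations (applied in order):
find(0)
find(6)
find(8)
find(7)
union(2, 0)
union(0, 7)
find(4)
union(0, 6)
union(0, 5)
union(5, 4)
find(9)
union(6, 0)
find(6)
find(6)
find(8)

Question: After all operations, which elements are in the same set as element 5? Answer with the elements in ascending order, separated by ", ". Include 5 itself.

Step 1: find(0) -> no change; set of 0 is {0}
Step 2: find(6) -> no change; set of 6 is {6}
Step 3: find(8) -> no change; set of 8 is {8}
Step 4: find(7) -> no change; set of 7 is {7}
Step 5: union(2, 0) -> merged; set of 2 now {0, 2}
Step 6: union(0, 7) -> merged; set of 0 now {0, 2, 7}
Step 7: find(4) -> no change; set of 4 is {4}
Step 8: union(0, 6) -> merged; set of 0 now {0, 2, 6, 7}
Step 9: union(0, 5) -> merged; set of 0 now {0, 2, 5, 6, 7}
Step 10: union(5, 4) -> merged; set of 5 now {0, 2, 4, 5, 6, 7}
Step 11: find(9) -> no change; set of 9 is {9}
Step 12: union(6, 0) -> already same set; set of 6 now {0, 2, 4, 5, 6, 7}
Step 13: find(6) -> no change; set of 6 is {0, 2, 4, 5, 6, 7}
Step 14: find(6) -> no change; set of 6 is {0, 2, 4, 5, 6, 7}
Step 15: find(8) -> no change; set of 8 is {8}
Component of 5: {0, 2, 4, 5, 6, 7}

Answer: 0, 2, 4, 5, 6, 7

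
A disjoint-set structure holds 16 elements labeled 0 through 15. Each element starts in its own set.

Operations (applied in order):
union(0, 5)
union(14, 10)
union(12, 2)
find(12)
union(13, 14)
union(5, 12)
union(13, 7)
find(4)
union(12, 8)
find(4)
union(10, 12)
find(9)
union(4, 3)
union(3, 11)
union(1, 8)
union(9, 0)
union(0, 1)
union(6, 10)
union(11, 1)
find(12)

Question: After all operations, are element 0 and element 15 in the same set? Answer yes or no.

Step 1: union(0, 5) -> merged; set of 0 now {0, 5}
Step 2: union(14, 10) -> merged; set of 14 now {10, 14}
Step 3: union(12, 2) -> merged; set of 12 now {2, 12}
Step 4: find(12) -> no change; set of 12 is {2, 12}
Step 5: union(13, 14) -> merged; set of 13 now {10, 13, 14}
Step 6: union(5, 12) -> merged; set of 5 now {0, 2, 5, 12}
Step 7: union(13, 7) -> merged; set of 13 now {7, 10, 13, 14}
Step 8: find(4) -> no change; set of 4 is {4}
Step 9: union(12, 8) -> merged; set of 12 now {0, 2, 5, 8, 12}
Step 10: find(4) -> no change; set of 4 is {4}
Step 11: union(10, 12) -> merged; set of 10 now {0, 2, 5, 7, 8, 10, 12, 13, 14}
Step 12: find(9) -> no change; set of 9 is {9}
Step 13: union(4, 3) -> merged; set of 4 now {3, 4}
Step 14: union(3, 11) -> merged; set of 3 now {3, 4, 11}
Step 15: union(1, 8) -> merged; set of 1 now {0, 1, 2, 5, 7, 8, 10, 12, 13, 14}
Step 16: union(9, 0) -> merged; set of 9 now {0, 1, 2, 5, 7, 8, 9, 10, 12, 13, 14}
Step 17: union(0, 1) -> already same set; set of 0 now {0, 1, 2, 5, 7, 8, 9, 10, 12, 13, 14}
Step 18: union(6, 10) -> merged; set of 6 now {0, 1, 2, 5, 6, 7, 8, 9, 10, 12, 13, 14}
Step 19: union(11, 1) -> merged; set of 11 now {0, 1, 2, 3, 4, 5, 6, 7, 8, 9, 10, 11, 12, 13, 14}
Step 20: find(12) -> no change; set of 12 is {0, 1, 2, 3, 4, 5, 6, 7, 8, 9, 10, 11, 12, 13, 14}
Set of 0: {0, 1, 2, 3, 4, 5, 6, 7, 8, 9, 10, 11, 12, 13, 14}; 15 is not a member.

Answer: no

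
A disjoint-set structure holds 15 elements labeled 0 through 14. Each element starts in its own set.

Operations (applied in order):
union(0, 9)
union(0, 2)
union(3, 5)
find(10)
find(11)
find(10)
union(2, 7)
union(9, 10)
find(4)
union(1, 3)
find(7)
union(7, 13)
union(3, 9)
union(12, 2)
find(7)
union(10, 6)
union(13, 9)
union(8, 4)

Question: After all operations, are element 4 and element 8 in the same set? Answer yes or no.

Answer: yes

Derivation:
Step 1: union(0, 9) -> merged; set of 0 now {0, 9}
Step 2: union(0, 2) -> merged; set of 0 now {0, 2, 9}
Step 3: union(3, 5) -> merged; set of 3 now {3, 5}
Step 4: find(10) -> no change; set of 10 is {10}
Step 5: find(11) -> no change; set of 11 is {11}
Step 6: find(10) -> no change; set of 10 is {10}
Step 7: union(2, 7) -> merged; set of 2 now {0, 2, 7, 9}
Step 8: union(9, 10) -> merged; set of 9 now {0, 2, 7, 9, 10}
Step 9: find(4) -> no change; set of 4 is {4}
Step 10: union(1, 3) -> merged; set of 1 now {1, 3, 5}
Step 11: find(7) -> no change; set of 7 is {0, 2, 7, 9, 10}
Step 12: union(7, 13) -> merged; set of 7 now {0, 2, 7, 9, 10, 13}
Step 13: union(3, 9) -> merged; set of 3 now {0, 1, 2, 3, 5, 7, 9, 10, 13}
Step 14: union(12, 2) -> merged; set of 12 now {0, 1, 2, 3, 5, 7, 9, 10, 12, 13}
Step 15: find(7) -> no change; set of 7 is {0, 1, 2, 3, 5, 7, 9, 10, 12, 13}
Step 16: union(10, 6) -> merged; set of 10 now {0, 1, 2, 3, 5, 6, 7, 9, 10, 12, 13}
Step 17: union(13, 9) -> already same set; set of 13 now {0, 1, 2, 3, 5, 6, 7, 9, 10, 12, 13}
Step 18: union(8, 4) -> merged; set of 8 now {4, 8}
Set of 4: {4, 8}; 8 is a member.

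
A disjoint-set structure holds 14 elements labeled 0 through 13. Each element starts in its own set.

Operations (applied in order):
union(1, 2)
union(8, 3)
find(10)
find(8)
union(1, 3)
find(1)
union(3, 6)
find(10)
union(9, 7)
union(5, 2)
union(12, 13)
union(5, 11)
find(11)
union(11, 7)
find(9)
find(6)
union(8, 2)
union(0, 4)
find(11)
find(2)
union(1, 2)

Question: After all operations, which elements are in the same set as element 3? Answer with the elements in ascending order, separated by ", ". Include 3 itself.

Step 1: union(1, 2) -> merged; set of 1 now {1, 2}
Step 2: union(8, 3) -> merged; set of 8 now {3, 8}
Step 3: find(10) -> no change; set of 10 is {10}
Step 4: find(8) -> no change; set of 8 is {3, 8}
Step 5: union(1, 3) -> merged; set of 1 now {1, 2, 3, 8}
Step 6: find(1) -> no change; set of 1 is {1, 2, 3, 8}
Step 7: union(3, 6) -> merged; set of 3 now {1, 2, 3, 6, 8}
Step 8: find(10) -> no change; set of 10 is {10}
Step 9: union(9, 7) -> merged; set of 9 now {7, 9}
Step 10: union(5, 2) -> merged; set of 5 now {1, 2, 3, 5, 6, 8}
Step 11: union(12, 13) -> merged; set of 12 now {12, 13}
Step 12: union(5, 11) -> merged; set of 5 now {1, 2, 3, 5, 6, 8, 11}
Step 13: find(11) -> no change; set of 11 is {1, 2, 3, 5, 6, 8, 11}
Step 14: union(11, 7) -> merged; set of 11 now {1, 2, 3, 5, 6, 7, 8, 9, 11}
Step 15: find(9) -> no change; set of 9 is {1, 2, 3, 5, 6, 7, 8, 9, 11}
Step 16: find(6) -> no change; set of 6 is {1, 2, 3, 5, 6, 7, 8, 9, 11}
Step 17: union(8, 2) -> already same set; set of 8 now {1, 2, 3, 5, 6, 7, 8, 9, 11}
Step 18: union(0, 4) -> merged; set of 0 now {0, 4}
Step 19: find(11) -> no change; set of 11 is {1, 2, 3, 5, 6, 7, 8, 9, 11}
Step 20: find(2) -> no change; set of 2 is {1, 2, 3, 5, 6, 7, 8, 9, 11}
Step 21: union(1, 2) -> already same set; set of 1 now {1, 2, 3, 5, 6, 7, 8, 9, 11}
Component of 3: {1, 2, 3, 5, 6, 7, 8, 9, 11}

Answer: 1, 2, 3, 5, 6, 7, 8, 9, 11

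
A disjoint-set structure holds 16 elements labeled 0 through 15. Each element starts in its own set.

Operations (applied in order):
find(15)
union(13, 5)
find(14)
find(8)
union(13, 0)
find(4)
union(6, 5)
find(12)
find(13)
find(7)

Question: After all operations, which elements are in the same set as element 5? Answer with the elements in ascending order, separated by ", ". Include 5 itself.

Answer: 0, 5, 6, 13

Derivation:
Step 1: find(15) -> no change; set of 15 is {15}
Step 2: union(13, 5) -> merged; set of 13 now {5, 13}
Step 3: find(14) -> no change; set of 14 is {14}
Step 4: find(8) -> no change; set of 8 is {8}
Step 5: union(13, 0) -> merged; set of 13 now {0, 5, 13}
Step 6: find(4) -> no change; set of 4 is {4}
Step 7: union(6, 5) -> merged; set of 6 now {0, 5, 6, 13}
Step 8: find(12) -> no change; set of 12 is {12}
Step 9: find(13) -> no change; set of 13 is {0, 5, 6, 13}
Step 10: find(7) -> no change; set of 7 is {7}
Component of 5: {0, 5, 6, 13}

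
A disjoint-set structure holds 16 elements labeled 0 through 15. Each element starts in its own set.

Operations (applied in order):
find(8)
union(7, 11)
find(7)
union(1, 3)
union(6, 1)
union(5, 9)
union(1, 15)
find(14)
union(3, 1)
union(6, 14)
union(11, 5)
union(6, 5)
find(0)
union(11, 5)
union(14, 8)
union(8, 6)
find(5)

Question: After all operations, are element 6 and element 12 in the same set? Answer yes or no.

Step 1: find(8) -> no change; set of 8 is {8}
Step 2: union(7, 11) -> merged; set of 7 now {7, 11}
Step 3: find(7) -> no change; set of 7 is {7, 11}
Step 4: union(1, 3) -> merged; set of 1 now {1, 3}
Step 5: union(6, 1) -> merged; set of 6 now {1, 3, 6}
Step 6: union(5, 9) -> merged; set of 5 now {5, 9}
Step 7: union(1, 15) -> merged; set of 1 now {1, 3, 6, 15}
Step 8: find(14) -> no change; set of 14 is {14}
Step 9: union(3, 1) -> already same set; set of 3 now {1, 3, 6, 15}
Step 10: union(6, 14) -> merged; set of 6 now {1, 3, 6, 14, 15}
Step 11: union(11, 5) -> merged; set of 11 now {5, 7, 9, 11}
Step 12: union(6, 5) -> merged; set of 6 now {1, 3, 5, 6, 7, 9, 11, 14, 15}
Step 13: find(0) -> no change; set of 0 is {0}
Step 14: union(11, 5) -> already same set; set of 11 now {1, 3, 5, 6, 7, 9, 11, 14, 15}
Step 15: union(14, 8) -> merged; set of 14 now {1, 3, 5, 6, 7, 8, 9, 11, 14, 15}
Step 16: union(8, 6) -> already same set; set of 8 now {1, 3, 5, 6, 7, 8, 9, 11, 14, 15}
Step 17: find(5) -> no change; set of 5 is {1, 3, 5, 6, 7, 8, 9, 11, 14, 15}
Set of 6: {1, 3, 5, 6, 7, 8, 9, 11, 14, 15}; 12 is not a member.

Answer: no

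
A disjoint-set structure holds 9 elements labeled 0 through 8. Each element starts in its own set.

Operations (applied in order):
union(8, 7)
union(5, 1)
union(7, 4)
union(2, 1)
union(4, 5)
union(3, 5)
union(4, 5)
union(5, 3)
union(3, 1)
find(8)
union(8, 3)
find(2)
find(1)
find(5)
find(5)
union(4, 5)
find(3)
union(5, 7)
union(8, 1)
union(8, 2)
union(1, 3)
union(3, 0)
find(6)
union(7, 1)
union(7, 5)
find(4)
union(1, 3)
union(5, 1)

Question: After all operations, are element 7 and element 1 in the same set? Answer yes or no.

Step 1: union(8, 7) -> merged; set of 8 now {7, 8}
Step 2: union(5, 1) -> merged; set of 5 now {1, 5}
Step 3: union(7, 4) -> merged; set of 7 now {4, 7, 8}
Step 4: union(2, 1) -> merged; set of 2 now {1, 2, 5}
Step 5: union(4, 5) -> merged; set of 4 now {1, 2, 4, 5, 7, 8}
Step 6: union(3, 5) -> merged; set of 3 now {1, 2, 3, 4, 5, 7, 8}
Step 7: union(4, 5) -> already same set; set of 4 now {1, 2, 3, 4, 5, 7, 8}
Step 8: union(5, 3) -> already same set; set of 5 now {1, 2, 3, 4, 5, 7, 8}
Step 9: union(3, 1) -> already same set; set of 3 now {1, 2, 3, 4, 5, 7, 8}
Step 10: find(8) -> no change; set of 8 is {1, 2, 3, 4, 5, 7, 8}
Step 11: union(8, 3) -> already same set; set of 8 now {1, 2, 3, 4, 5, 7, 8}
Step 12: find(2) -> no change; set of 2 is {1, 2, 3, 4, 5, 7, 8}
Step 13: find(1) -> no change; set of 1 is {1, 2, 3, 4, 5, 7, 8}
Step 14: find(5) -> no change; set of 5 is {1, 2, 3, 4, 5, 7, 8}
Step 15: find(5) -> no change; set of 5 is {1, 2, 3, 4, 5, 7, 8}
Step 16: union(4, 5) -> already same set; set of 4 now {1, 2, 3, 4, 5, 7, 8}
Step 17: find(3) -> no change; set of 3 is {1, 2, 3, 4, 5, 7, 8}
Step 18: union(5, 7) -> already same set; set of 5 now {1, 2, 3, 4, 5, 7, 8}
Step 19: union(8, 1) -> already same set; set of 8 now {1, 2, 3, 4, 5, 7, 8}
Step 20: union(8, 2) -> already same set; set of 8 now {1, 2, 3, 4, 5, 7, 8}
Step 21: union(1, 3) -> already same set; set of 1 now {1, 2, 3, 4, 5, 7, 8}
Step 22: union(3, 0) -> merged; set of 3 now {0, 1, 2, 3, 4, 5, 7, 8}
Step 23: find(6) -> no change; set of 6 is {6}
Step 24: union(7, 1) -> already same set; set of 7 now {0, 1, 2, 3, 4, 5, 7, 8}
Step 25: union(7, 5) -> already same set; set of 7 now {0, 1, 2, 3, 4, 5, 7, 8}
Step 26: find(4) -> no change; set of 4 is {0, 1, 2, 3, 4, 5, 7, 8}
Step 27: union(1, 3) -> already same set; set of 1 now {0, 1, 2, 3, 4, 5, 7, 8}
Step 28: union(5, 1) -> already same set; set of 5 now {0, 1, 2, 3, 4, 5, 7, 8}
Set of 7: {0, 1, 2, 3, 4, 5, 7, 8}; 1 is a member.

Answer: yes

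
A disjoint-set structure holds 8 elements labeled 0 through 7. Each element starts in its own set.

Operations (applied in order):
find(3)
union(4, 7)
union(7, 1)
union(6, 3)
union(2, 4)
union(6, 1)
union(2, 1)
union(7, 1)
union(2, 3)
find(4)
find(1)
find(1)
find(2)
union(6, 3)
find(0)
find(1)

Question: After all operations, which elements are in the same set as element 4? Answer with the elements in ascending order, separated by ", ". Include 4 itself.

Step 1: find(3) -> no change; set of 3 is {3}
Step 2: union(4, 7) -> merged; set of 4 now {4, 7}
Step 3: union(7, 1) -> merged; set of 7 now {1, 4, 7}
Step 4: union(6, 3) -> merged; set of 6 now {3, 6}
Step 5: union(2, 4) -> merged; set of 2 now {1, 2, 4, 7}
Step 6: union(6, 1) -> merged; set of 6 now {1, 2, 3, 4, 6, 7}
Step 7: union(2, 1) -> already same set; set of 2 now {1, 2, 3, 4, 6, 7}
Step 8: union(7, 1) -> already same set; set of 7 now {1, 2, 3, 4, 6, 7}
Step 9: union(2, 3) -> already same set; set of 2 now {1, 2, 3, 4, 6, 7}
Step 10: find(4) -> no change; set of 4 is {1, 2, 3, 4, 6, 7}
Step 11: find(1) -> no change; set of 1 is {1, 2, 3, 4, 6, 7}
Step 12: find(1) -> no change; set of 1 is {1, 2, 3, 4, 6, 7}
Step 13: find(2) -> no change; set of 2 is {1, 2, 3, 4, 6, 7}
Step 14: union(6, 3) -> already same set; set of 6 now {1, 2, 3, 4, 6, 7}
Step 15: find(0) -> no change; set of 0 is {0}
Step 16: find(1) -> no change; set of 1 is {1, 2, 3, 4, 6, 7}
Component of 4: {1, 2, 3, 4, 6, 7}

Answer: 1, 2, 3, 4, 6, 7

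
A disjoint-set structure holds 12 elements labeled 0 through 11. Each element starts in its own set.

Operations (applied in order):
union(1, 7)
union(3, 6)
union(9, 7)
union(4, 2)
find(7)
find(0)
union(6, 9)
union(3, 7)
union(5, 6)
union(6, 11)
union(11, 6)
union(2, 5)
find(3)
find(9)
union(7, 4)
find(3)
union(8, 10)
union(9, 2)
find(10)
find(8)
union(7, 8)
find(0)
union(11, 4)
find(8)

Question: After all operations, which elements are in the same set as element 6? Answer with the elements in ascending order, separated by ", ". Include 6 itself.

Answer: 1, 2, 3, 4, 5, 6, 7, 8, 9, 10, 11

Derivation:
Step 1: union(1, 7) -> merged; set of 1 now {1, 7}
Step 2: union(3, 6) -> merged; set of 3 now {3, 6}
Step 3: union(9, 7) -> merged; set of 9 now {1, 7, 9}
Step 4: union(4, 2) -> merged; set of 4 now {2, 4}
Step 5: find(7) -> no change; set of 7 is {1, 7, 9}
Step 6: find(0) -> no change; set of 0 is {0}
Step 7: union(6, 9) -> merged; set of 6 now {1, 3, 6, 7, 9}
Step 8: union(3, 7) -> already same set; set of 3 now {1, 3, 6, 7, 9}
Step 9: union(5, 6) -> merged; set of 5 now {1, 3, 5, 6, 7, 9}
Step 10: union(6, 11) -> merged; set of 6 now {1, 3, 5, 6, 7, 9, 11}
Step 11: union(11, 6) -> already same set; set of 11 now {1, 3, 5, 6, 7, 9, 11}
Step 12: union(2, 5) -> merged; set of 2 now {1, 2, 3, 4, 5, 6, 7, 9, 11}
Step 13: find(3) -> no change; set of 3 is {1, 2, 3, 4, 5, 6, 7, 9, 11}
Step 14: find(9) -> no change; set of 9 is {1, 2, 3, 4, 5, 6, 7, 9, 11}
Step 15: union(7, 4) -> already same set; set of 7 now {1, 2, 3, 4, 5, 6, 7, 9, 11}
Step 16: find(3) -> no change; set of 3 is {1, 2, 3, 4, 5, 6, 7, 9, 11}
Step 17: union(8, 10) -> merged; set of 8 now {8, 10}
Step 18: union(9, 2) -> already same set; set of 9 now {1, 2, 3, 4, 5, 6, 7, 9, 11}
Step 19: find(10) -> no change; set of 10 is {8, 10}
Step 20: find(8) -> no change; set of 8 is {8, 10}
Step 21: union(7, 8) -> merged; set of 7 now {1, 2, 3, 4, 5, 6, 7, 8, 9, 10, 11}
Step 22: find(0) -> no change; set of 0 is {0}
Step 23: union(11, 4) -> already same set; set of 11 now {1, 2, 3, 4, 5, 6, 7, 8, 9, 10, 11}
Step 24: find(8) -> no change; set of 8 is {1, 2, 3, 4, 5, 6, 7, 8, 9, 10, 11}
Component of 6: {1, 2, 3, 4, 5, 6, 7, 8, 9, 10, 11}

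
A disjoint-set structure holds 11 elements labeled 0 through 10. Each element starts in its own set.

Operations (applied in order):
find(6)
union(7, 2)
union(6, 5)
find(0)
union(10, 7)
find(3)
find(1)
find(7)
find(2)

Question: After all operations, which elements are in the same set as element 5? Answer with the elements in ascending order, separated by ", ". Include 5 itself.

Answer: 5, 6

Derivation:
Step 1: find(6) -> no change; set of 6 is {6}
Step 2: union(7, 2) -> merged; set of 7 now {2, 7}
Step 3: union(6, 5) -> merged; set of 6 now {5, 6}
Step 4: find(0) -> no change; set of 0 is {0}
Step 5: union(10, 7) -> merged; set of 10 now {2, 7, 10}
Step 6: find(3) -> no change; set of 3 is {3}
Step 7: find(1) -> no change; set of 1 is {1}
Step 8: find(7) -> no change; set of 7 is {2, 7, 10}
Step 9: find(2) -> no change; set of 2 is {2, 7, 10}
Component of 5: {5, 6}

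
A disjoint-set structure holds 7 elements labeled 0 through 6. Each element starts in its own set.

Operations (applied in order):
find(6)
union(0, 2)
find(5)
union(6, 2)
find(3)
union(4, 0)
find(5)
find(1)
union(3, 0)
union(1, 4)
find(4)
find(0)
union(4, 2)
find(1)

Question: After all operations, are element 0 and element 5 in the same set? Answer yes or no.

Step 1: find(6) -> no change; set of 6 is {6}
Step 2: union(0, 2) -> merged; set of 0 now {0, 2}
Step 3: find(5) -> no change; set of 5 is {5}
Step 4: union(6, 2) -> merged; set of 6 now {0, 2, 6}
Step 5: find(3) -> no change; set of 3 is {3}
Step 6: union(4, 0) -> merged; set of 4 now {0, 2, 4, 6}
Step 7: find(5) -> no change; set of 5 is {5}
Step 8: find(1) -> no change; set of 1 is {1}
Step 9: union(3, 0) -> merged; set of 3 now {0, 2, 3, 4, 6}
Step 10: union(1, 4) -> merged; set of 1 now {0, 1, 2, 3, 4, 6}
Step 11: find(4) -> no change; set of 4 is {0, 1, 2, 3, 4, 6}
Step 12: find(0) -> no change; set of 0 is {0, 1, 2, 3, 4, 6}
Step 13: union(4, 2) -> already same set; set of 4 now {0, 1, 2, 3, 4, 6}
Step 14: find(1) -> no change; set of 1 is {0, 1, 2, 3, 4, 6}
Set of 0: {0, 1, 2, 3, 4, 6}; 5 is not a member.

Answer: no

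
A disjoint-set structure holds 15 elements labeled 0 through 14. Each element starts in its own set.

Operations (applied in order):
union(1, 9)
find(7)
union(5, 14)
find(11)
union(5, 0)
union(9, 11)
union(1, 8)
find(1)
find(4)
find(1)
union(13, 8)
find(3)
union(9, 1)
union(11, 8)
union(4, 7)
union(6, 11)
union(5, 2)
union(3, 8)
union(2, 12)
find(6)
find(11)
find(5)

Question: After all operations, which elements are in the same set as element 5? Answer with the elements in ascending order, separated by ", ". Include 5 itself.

Step 1: union(1, 9) -> merged; set of 1 now {1, 9}
Step 2: find(7) -> no change; set of 7 is {7}
Step 3: union(5, 14) -> merged; set of 5 now {5, 14}
Step 4: find(11) -> no change; set of 11 is {11}
Step 5: union(5, 0) -> merged; set of 5 now {0, 5, 14}
Step 6: union(9, 11) -> merged; set of 9 now {1, 9, 11}
Step 7: union(1, 8) -> merged; set of 1 now {1, 8, 9, 11}
Step 8: find(1) -> no change; set of 1 is {1, 8, 9, 11}
Step 9: find(4) -> no change; set of 4 is {4}
Step 10: find(1) -> no change; set of 1 is {1, 8, 9, 11}
Step 11: union(13, 8) -> merged; set of 13 now {1, 8, 9, 11, 13}
Step 12: find(3) -> no change; set of 3 is {3}
Step 13: union(9, 1) -> already same set; set of 9 now {1, 8, 9, 11, 13}
Step 14: union(11, 8) -> already same set; set of 11 now {1, 8, 9, 11, 13}
Step 15: union(4, 7) -> merged; set of 4 now {4, 7}
Step 16: union(6, 11) -> merged; set of 6 now {1, 6, 8, 9, 11, 13}
Step 17: union(5, 2) -> merged; set of 5 now {0, 2, 5, 14}
Step 18: union(3, 8) -> merged; set of 3 now {1, 3, 6, 8, 9, 11, 13}
Step 19: union(2, 12) -> merged; set of 2 now {0, 2, 5, 12, 14}
Step 20: find(6) -> no change; set of 6 is {1, 3, 6, 8, 9, 11, 13}
Step 21: find(11) -> no change; set of 11 is {1, 3, 6, 8, 9, 11, 13}
Step 22: find(5) -> no change; set of 5 is {0, 2, 5, 12, 14}
Component of 5: {0, 2, 5, 12, 14}

Answer: 0, 2, 5, 12, 14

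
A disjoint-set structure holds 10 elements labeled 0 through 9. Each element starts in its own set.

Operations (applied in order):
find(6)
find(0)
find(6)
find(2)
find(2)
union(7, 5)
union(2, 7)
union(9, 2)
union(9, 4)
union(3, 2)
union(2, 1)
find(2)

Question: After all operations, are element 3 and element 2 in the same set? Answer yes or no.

Step 1: find(6) -> no change; set of 6 is {6}
Step 2: find(0) -> no change; set of 0 is {0}
Step 3: find(6) -> no change; set of 6 is {6}
Step 4: find(2) -> no change; set of 2 is {2}
Step 5: find(2) -> no change; set of 2 is {2}
Step 6: union(7, 5) -> merged; set of 7 now {5, 7}
Step 7: union(2, 7) -> merged; set of 2 now {2, 5, 7}
Step 8: union(9, 2) -> merged; set of 9 now {2, 5, 7, 9}
Step 9: union(9, 4) -> merged; set of 9 now {2, 4, 5, 7, 9}
Step 10: union(3, 2) -> merged; set of 3 now {2, 3, 4, 5, 7, 9}
Step 11: union(2, 1) -> merged; set of 2 now {1, 2, 3, 4, 5, 7, 9}
Step 12: find(2) -> no change; set of 2 is {1, 2, 3, 4, 5, 7, 9}
Set of 3: {1, 2, 3, 4, 5, 7, 9}; 2 is a member.

Answer: yes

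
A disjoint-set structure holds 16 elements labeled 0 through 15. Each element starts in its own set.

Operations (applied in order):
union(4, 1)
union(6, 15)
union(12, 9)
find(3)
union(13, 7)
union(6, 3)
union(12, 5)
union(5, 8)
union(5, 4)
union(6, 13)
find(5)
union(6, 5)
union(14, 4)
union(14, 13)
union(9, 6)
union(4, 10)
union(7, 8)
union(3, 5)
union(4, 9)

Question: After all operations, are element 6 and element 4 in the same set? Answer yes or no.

Answer: yes

Derivation:
Step 1: union(4, 1) -> merged; set of 4 now {1, 4}
Step 2: union(6, 15) -> merged; set of 6 now {6, 15}
Step 3: union(12, 9) -> merged; set of 12 now {9, 12}
Step 4: find(3) -> no change; set of 3 is {3}
Step 5: union(13, 7) -> merged; set of 13 now {7, 13}
Step 6: union(6, 3) -> merged; set of 6 now {3, 6, 15}
Step 7: union(12, 5) -> merged; set of 12 now {5, 9, 12}
Step 8: union(5, 8) -> merged; set of 5 now {5, 8, 9, 12}
Step 9: union(5, 4) -> merged; set of 5 now {1, 4, 5, 8, 9, 12}
Step 10: union(6, 13) -> merged; set of 6 now {3, 6, 7, 13, 15}
Step 11: find(5) -> no change; set of 5 is {1, 4, 5, 8, 9, 12}
Step 12: union(6, 5) -> merged; set of 6 now {1, 3, 4, 5, 6, 7, 8, 9, 12, 13, 15}
Step 13: union(14, 4) -> merged; set of 14 now {1, 3, 4, 5, 6, 7, 8, 9, 12, 13, 14, 15}
Step 14: union(14, 13) -> already same set; set of 14 now {1, 3, 4, 5, 6, 7, 8, 9, 12, 13, 14, 15}
Step 15: union(9, 6) -> already same set; set of 9 now {1, 3, 4, 5, 6, 7, 8, 9, 12, 13, 14, 15}
Step 16: union(4, 10) -> merged; set of 4 now {1, 3, 4, 5, 6, 7, 8, 9, 10, 12, 13, 14, 15}
Step 17: union(7, 8) -> already same set; set of 7 now {1, 3, 4, 5, 6, 7, 8, 9, 10, 12, 13, 14, 15}
Step 18: union(3, 5) -> already same set; set of 3 now {1, 3, 4, 5, 6, 7, 8, 9, 10, 12, 13, 14, 15}
Step 19: union(4, 9) -> already same set; set of 4 now {1, 3, 4, 5, 6, 7, 8, 9, 10, 12, 13, 14, 15}
Set of 6: {1, 3, 4, 5, 6, 7, 8, 9, 10, 12, 13, 14, 15}; 4 is a member.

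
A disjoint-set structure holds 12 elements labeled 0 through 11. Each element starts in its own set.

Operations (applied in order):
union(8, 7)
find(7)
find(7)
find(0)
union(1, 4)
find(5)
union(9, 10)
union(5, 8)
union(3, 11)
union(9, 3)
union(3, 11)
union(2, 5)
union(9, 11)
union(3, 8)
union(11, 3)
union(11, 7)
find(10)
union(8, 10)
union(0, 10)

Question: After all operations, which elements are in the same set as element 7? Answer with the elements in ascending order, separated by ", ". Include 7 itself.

Answer: 0, 2, 3, 5, 7, 8, 9, 10, 11

Derivation:
Step 1: union(8, 7) -> merged; set of 8 now {7, 8}
Step 2: find(7) -> no change; set of 7 is {7, 8}
Step 3: find(7) -> no change; set of 7 is {7, 8}
Step 4: find(0) -> no change; set of 0 is {0}
Step 5: union(1, 4) -> merged; set of 1 now {1, 4}
Step 6: find(5) -> no change; set of 5 is {5}
Step 7: union(9, 10) -> merged; set of 9 now {9, 10}
Step 8: union(5, 8) -> merged; set of 5 now {5, 7, 8}
Step 9: union(3, 11) -> merged; set of 3 now {3, 11}
Step 10: union(9, 3) -> merged; set of 9 now {3, 9, 10, 11}
Step 11: union(3, 11) -> already same set; set of 3 now {3, 9, 10, 11}
Step 12: union(2, 5) -> merged; set of 2 now {2, 5, 7, 8}
Step 13: union(9, 11) -> already same set; set of 9 now {3, 9, 10, 11}
Step 14: union(3, 8) -> merged; set of 3 now {2, 3, 5, 7, 8, 9, 10, 11}
Step 15: union(11, 3) -> already same set; set of 11 now {2, 3, 5, 7, 8, 9, 10, 11}
Step 16: union(11, 7) -> already same set; set of 11 now {2, 3, 5, 7, 8, 9, 10, 11}
Step 17: find(10) -> no change; set of 10 is {2, 3, 5, 7, 8, 9, 10, 11}
Step 18: union(8, 10) -> already same set; set of 8 now {2, 3, 5, 7, 8, 9, 10, 11}
Step 19: union(0, 10) -> merged; set of 0 now {0, 2, 3, 5, 7, 8, 9, 10, 11}
Component of 7: {0, 2, 3, 5, 7, 8, 9, 10, 11}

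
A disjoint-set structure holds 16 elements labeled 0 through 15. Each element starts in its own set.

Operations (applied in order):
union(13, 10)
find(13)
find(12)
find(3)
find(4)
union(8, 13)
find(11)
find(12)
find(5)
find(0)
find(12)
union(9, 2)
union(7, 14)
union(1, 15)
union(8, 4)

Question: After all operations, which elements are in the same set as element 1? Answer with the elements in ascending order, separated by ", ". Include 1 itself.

Step 1: union(13, 10) -> merged; set of 13 now {10, 13}
Step 2: find(13) -> no change; set of 13 is {10, 13}
Step 3: find(12) -> no change; set of 12 is {12}
Step 4: find(3) -> no change; set of 3 is {3}
Step 5: find(4) -> no change; set of 4 is {4}
Step 6: union(8, 13) -> merged; set of 8 now {8, 10, 13}
Step 7: find(11) -> no change; set of 11 is {11}
Step 8: find(12) -> no change; set of 12 is {12}
Step 9: find(5) -> no change; set of 5 is {5}
Step 10: find(0) -> no change; set of 0 is {0}
Step 11: find(12) -> no change; set of 12 is {12}
Step 12: union(9, 2) -> merged; set of 9 now {2, 9}
Step 13: union(7, 14) -> merged; set of 7 now {7, 14}
Step 14: union(1, 15) -> merged; set of 1 now {1, 15}
Step 15: union(8, 4) -> merged; set of 8 now {4, 8, 10, 13}
Component of 1: {1, 15}

Answer: 1, 15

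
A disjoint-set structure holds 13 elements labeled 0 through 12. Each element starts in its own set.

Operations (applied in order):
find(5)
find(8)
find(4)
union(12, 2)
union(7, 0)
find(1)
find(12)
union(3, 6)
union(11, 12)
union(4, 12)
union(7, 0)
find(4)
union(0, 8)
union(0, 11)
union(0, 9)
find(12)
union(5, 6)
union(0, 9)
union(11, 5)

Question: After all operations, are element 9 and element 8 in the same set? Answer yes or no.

Answer: yes

Derivation:
Step 1: find(5) -> no change; set of 5 is {5}
Step 2: find(8) -> no change; set of 8 is {8}
Step 3: find(4) -> no change; set of 4 is {4}
Step 4: union(12, 2) -> merged; set of 12 now {2, 12}
Step 5: union(7, 0) -> merged; set of 7 now {0, 7}
Step 6: find(1) -> no change; set of 1 is {1}
Step 7: find(12) -> no change; set of 12 is {2, 12}
Step 8: union(3, 6) -> merged; set of 3 now {3, 6}
Step 9: union(11, 12) -> merged; set of 11 now {2, 11, 12}
Step 10: union(4, 12) -> merged; set of 4 now {2, 4, 11, 12}
Step 11: union(7, 0) -> already same set; set of 7 now {0, 7}
Step 12: find(4) -> no change; set of 4 is {2, 4, 11, 12}
Step 13: union(0, 8) -> merged; set of 0 now {0, 7, 8}
Step 14: union(0, 11) -> merged; set of 0 now {0, 2, 4, 7, 8, 11, 12}
Step 15: union(0, 9) -> merged; set of 0 now {0, 2, 4, 7, 8, 9, 11, 12}
Step 16: find(12) -> no change; set of 12 is {0, 2, 4, 7, 8, 9, 11, 12}
Step 17: union(5, 6) -> merged; set of 5 now {3, 5, 6}
Step 18: union(0, 9) -> already same set; set of 0 now {0, 2, 4, 7, 8, 9, 11, 12}
Step 19: union(11, 5) -> merged; set of 11 now {0, 2, 3, 4, 5, 6, 7, 8, 9, 11, 12}
Set of 9: {0, 2, 3, 4, 5, 6, 7, 8, 9, 11, 12}; 8 is a member.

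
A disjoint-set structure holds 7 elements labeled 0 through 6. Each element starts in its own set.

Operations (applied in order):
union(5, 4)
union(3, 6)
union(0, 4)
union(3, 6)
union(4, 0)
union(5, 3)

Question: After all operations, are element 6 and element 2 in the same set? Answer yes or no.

Step 1: union(5, 4) -> merged; set of 5 now {4, 5}
Step 2: union(3, 6) -> merged; set of 3 now {3, 6}
Step 3: union(0, 4) -> merged; set of 0 now {0, 4, 5}
Step 4: union(3, 6) -> already same set; set of 3 now {3, 6}
Step 5: union(4, 0) -> already same set; set of 4 now {0, 4, 5}
Step 6: union(5, 3) -> merged; set of 5 now {0, 3, 4, 5, 6}
Set of 6: {0, 3, 4, 5, 6}; 2 is not a member.

Answer: no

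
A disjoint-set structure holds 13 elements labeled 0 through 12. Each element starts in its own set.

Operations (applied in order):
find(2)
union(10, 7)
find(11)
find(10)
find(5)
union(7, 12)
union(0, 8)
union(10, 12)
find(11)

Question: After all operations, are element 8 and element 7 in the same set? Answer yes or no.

Answer: no

Derivation:
Step 1: find(2) -> no change; set of 2 is {2}
Step 2: union(10, 7) -> merged; set of 10 now {7, 10}
Step 3: find(11) -> no change; set of 11 is {11}
Step 4: find(10) -> no change; set of 10 is {7, 10}
Step 5: find(5) -> no change; set of 5 is {5}
Step 6: union(7, 12) -> merged; set of 7 now {7, 10, 12}
Step 7: union(0, 8) -> merged; set of 0 now {0, 8}
Step 8: union(10, 12) -> already same set; set of 10 now {7, 10, 12}
Step 9: find(11) -> no change; set of 11 is {11}
Set of 8: {0, 8}; 7 is not a member.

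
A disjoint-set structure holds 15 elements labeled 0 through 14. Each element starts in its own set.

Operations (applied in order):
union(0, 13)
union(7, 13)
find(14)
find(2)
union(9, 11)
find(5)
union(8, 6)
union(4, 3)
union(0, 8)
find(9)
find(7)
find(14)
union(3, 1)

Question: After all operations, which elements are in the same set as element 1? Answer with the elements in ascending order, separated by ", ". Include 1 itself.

Step 1: union(0, 13) -> merged; set of 0 now {0, 13}
Step 2: union(7, 13) -> merged; set of 7 now {0, 7, 13}
Step 3: find(14) -> no change; set of 14 is {14}
Step 4: find(2) -> no change; set of 2 is {2}
Step 5: union(9, 11) -> merged; set of 9 now {9, 11}
Step 6: find(5) -> no change; set of 5 is {5}
Step 7: union(8, 6) -> merged; set of 8 now {6, 8}
Step 8: union(4, 3) -> merged; set of 4 now {3, 4}
Step 9: union(0, 8) -> merged; set of 0 now {0, 6, 7, 8, 13}
Step 10: find(9) -> no change; set of 9 is {9, 11}
Step 11: find(7) -> no change; set of 7 is {0, 6, 7, 8, 13}
Step 12: find(14) -> no change; set of 14 is {14}
Step 13: union(3, 1) -> merged; set of 3 now {1, 3, 4}
Component of 1: {1, 3, 4}

Answer: 1, 3, 4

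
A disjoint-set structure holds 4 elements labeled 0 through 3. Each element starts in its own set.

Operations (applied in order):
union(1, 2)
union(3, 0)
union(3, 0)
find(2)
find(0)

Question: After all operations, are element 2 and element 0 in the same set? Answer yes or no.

Step 1: union(1, 2) -> merged; set of 1 now {1, 2}
Step 2: union(3, 0) -> merged; set of 3 now {0, 3}
Step 3: union(3, 0) -> already same set; set of 3 now {0, 3}
Step 4: find(2) -> no change; set of 2 is {1, 2}
Step 5: find(0) -> no change; set of 0 is {0, 3}
Set of 2: {1, 2}; 0 is not a member.

Answer: no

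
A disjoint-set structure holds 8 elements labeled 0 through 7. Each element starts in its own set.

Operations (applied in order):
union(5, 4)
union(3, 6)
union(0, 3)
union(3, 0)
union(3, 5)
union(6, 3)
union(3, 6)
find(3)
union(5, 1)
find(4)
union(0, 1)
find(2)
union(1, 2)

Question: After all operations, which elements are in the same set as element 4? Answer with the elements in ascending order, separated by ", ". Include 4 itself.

Answer: 0, 1, 2, 3, 4, 5, 6

Derivation:
Step 1: union(5, 4) -> merged; set of 5 now {4, 5}
Step 2: union(3, 6) -> merged; set of 3 now {3, 6}
Step 3: union(0, 3) -> merged; set of 0 now {0, 3, 6}
Step 4: union(3, 0) -> already same set; set of 3 now {0, 3, 6}
Step 5: union(3, 5) -> merged; set of 3 now {0, 3, 4, 5, 6}
Step 6: union(6, 3) -> already same set; set of 6 now {0, 3, 4, 5, 6}
Step 7: union(3, 6) -> already same set; set of 3 now {0, 3, 4, 5, 6}
Step 8: find(3) -> no change; set of 3 is {0, 3, 4, 5, 6}
Step 9: union(5, 1) -> merged; set of 5 now {0, 1, 3, 4, 5, 6}
Step 10: find(4) -> no change; set of 4 is {0, 1, 3, 4, 5, 6}
Step 11: union(0, 1) -> already same set; set of 0 now {0, 1, 3, 4, 5, 6}
Step 12: find(2) -> no change; set of 2 is {2}
Step 13: union(1, 2) -> merged; set of 1 now {0, 1, 2, 3, 4, 5, 6}
Component of 4: {0, 1, 2, 3, 4, 5, 6}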